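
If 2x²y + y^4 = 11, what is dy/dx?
Apply d/dx to both sides, remembering that y depends on x. Each occurrence of y therefore brings in a y' = dy/dx via the chain rule.

With F(x, y) equal to the left-hand side minus the right, differentiate F term by term:
  d/dx[2x^2y] = 2x^2·y' + 4xy
  d/dx[y^4] = 4y^3·y'
  d/dx[-11] = 0
Adding these up, d/dx[F] = 0 becomes
  (4xy) + (2x^2 + 4y^3)·y' = 0,
so isolating y',
  dy/dx = -(4xy)/(2x^2 + 4y^3) = -2xy/(x^2 + 2y^3)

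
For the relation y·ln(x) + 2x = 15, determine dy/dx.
Differentiate the relation implicitly: treat y = y(x) and apply the chain rule, so every y-derivative picks up a y' = dy/dx factor.

With everything moved to the left-hand side, differentiate term by term:
  d/dx[2x] = 2
  d/dx[y·ln(x)] = y'·ln(x) + y/x
  d/dx[-15] = 0

Separating the contributions that come from x directly and those that come through y:
  without y':      2 + y/x
  multiplying y':  ln(x)

so (2 + y/x) + (ln(x))·y' = 0, and therefore
  dy/dx = -(2 + y/x)/(ln(x))
        = -((2x + y)/x)/(ln(x)) = (-2x - y)/(x·ln(x))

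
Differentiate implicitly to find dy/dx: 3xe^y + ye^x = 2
Take d/dx of both sides. Since y is implicitly a function of x, the chain rule attaches a y' = dy/dx factor whenever we differentiate through y.

Set F(x, y) = (left side) − (right side), so the curve is F = 0. Differentiating each term of F:
  d/dx[3x·e^(y)] = 3x·y'·e^(y) + 3e^(y)
  d/dx[y·e^(x)] = y·e^(x) + y'·e^(x)
  d/dx[-2] = 0

Collecting, the y'-free part is the partial derivative in x and the y' coefficient is the partial derivative in y:
  ∂F/∂x = y·e^(x) + 3e^(y)
  ∂F/∂y = 3x·e^(y) + e^(x)

so d/dx[F(x, y(x))] = ∂F/∂x + (∂F/∂y)·y' = 0. Rearranging,
  dy/dx = -(∂F/∂x)/(∂F/∂y) = -(y·e^(x) + 3e^(y))/(3x·e^(y) + e^(x)) = (-y·e^(x) - 3e^(y))/(3x·e^(y) + e^(x))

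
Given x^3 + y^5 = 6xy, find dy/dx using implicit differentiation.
Differentiate the relation implicitly: treat y = y(x) and apply the chain rule, so every y-derivative picks up a y' = dy/dx factor.

With everything moved to the left-hand side, differentiate term by term:
  d/dx[x^3] = 3x^2
  d/dx[-6xy] = -6x·y' - 6y
  d/dx[y^5] = 5y^4·y'

Separating the contributions that come from x directly and those that come through y:
  without y':      3x^2 - 6y
  multiplying y':  -6x + 5y^4

so (3x^2 - 6y) + (-6x + 5y^4)·y' = 0, and therefore
  dy/dx = -(3x^2 - 6y)/(-6x + 5y^4) = 3(x^2 - 2y)/(6x - 5y^4)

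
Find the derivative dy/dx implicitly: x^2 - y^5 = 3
Differentiate the relation implicitly: treat y = y(x) and apply the chain rule, so every y-derivative picks up a y' = dy/dx factor.

With everything moved to the left-hand side, differentiate term by term:
  d/dx[x^2] = 2x
  d/dx[-y^5] = -5y^4·y'
  d/dx[-3] = 0

Separating the contributions that come from x directly and those that come through y:
  without y':      2x
  multiplying y':  -5y^4

so (2x) + (-5y^4)·y' = 0, and therefore
  dy/dx = -(2x)/(-5y^4) = 2x/(5y^4)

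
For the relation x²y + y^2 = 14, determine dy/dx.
Differentiate both sides with respect to x, treating y as y(x). By the chain rule, any term containing y contributes a factor of y' = dy/dx when we differentiate it.

Move every term to one side and write the relation as F(x, y) = 0. Term by term,
  d/dx[x^2y] = x^2·y' + 2xy
  d/dx[y^2] = 2y·y'
  d/dx[-14] = 0

The pieces without y' make up ∂F/∂x and the coefficient of y' is ∂F/∂y:
  ∂F/∂x = 2xy,
  ∂F/∂y = x^2 + 2y.

Since d/dx[F] = ∂F/∂x + (∂F/∂y)·y' = 0, solve for y':
  (∂F/∂y)·y' = -∂F/∂x
  dy/dx = -(∂F/∂x)/(∂F/∂y) = -(2xy)/(x^2 + 2y) = -2xy/(x^2 + 2y)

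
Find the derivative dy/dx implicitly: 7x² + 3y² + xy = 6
Take d/dx of both sides. Since y is implicitly a function of x, the chain rule attaches a y' = dy/dx factor whenever we differentiate through y.

Set F(x, y) = (left side) − (right side), so the curve is F = 0. Differentiating each term of F:
  d/dx[7x^2] = 14x
  d/dx[xy] = x·y' + y
  d/dx[3y^2] = 6y·y'
  d/dx[-6] = 0

Collecting, the y'-free part is the partial derivative in x and the y' coefficient is the partial derivative in y:
  ∂F/∂x = 14x + y
  ∂F/∂y = x + 6y

so d/dx[F(x, y(x))] = ∂F/∂x + (∂F/∂y)·y' = 0. Rearranging,
  dy/dx = -(∂F/∂x)/(∂F/∂y) = -(14x + y)/(x + 6y) = (-14x - y)/(x + 6y)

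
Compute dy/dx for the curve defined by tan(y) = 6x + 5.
Take d/dx of both sides. Since y is implicitly a function of x, the chain rule attaches a y' = dy/dx factor whenever we differentiate through y.

Set F(x, y) = (left side) − (right side), so the curve is F = 0. Differentiating each term of F:
  d/dx[-6x] = -6
  d/dx[tan(y)] = y'(tan(y)^2 + 1)
  d/dx[-5] = 0

Collecting, the y'-free part is the partial derivative in x and the y' coefficient is the partial derivative in y:
  ∂F/∂x = -6
  ∂F/∂y = tan(y)^2 + 1

so d/dx[F(x, y(x))] = ∂F/∂x + (∂F/∂y)·y' = 0. Rearranging,
  dy/dx = -(∂F/∂x)/(∂F/∂y) = -(-6)/(tan(y)^2 + 1) = 6cos(y)^2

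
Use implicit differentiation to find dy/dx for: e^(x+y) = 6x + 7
Differentiate the relation implicitly: treat y = y(x) and apply the chain rule, so every y-derivative picks up a y' = dy/dx factor.

With everything moved to the left-hand side, differentiate term by term:
  d/dx[-6x] = -6
  d/dx[e^(x + y)] = (y' + 1)·e^(x + y)
  d/dx[-7] = 0

Separating the contributions that come from x directly and those that come through y:
  without y':      e^(x + y) - 6
  multiplying y':  e^(x + y)

so (e^(x + y) - 6) + (e^(x + y))·y' = 0, and therefore
  dy/dx = -(e^(x + y) - 6)/(e^(x + y)) = 6e^(-x - y) - 1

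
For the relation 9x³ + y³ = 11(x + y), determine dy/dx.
Differentiate both sides with respect to x, treating y as y(x). By the chain rule, any term containing y contributes a factor of y' = dy/dx when we differentiate it.

Move every term to one side and write the relation as F(x, y) = 0. Term by term,
  d/dx[9x^3] = 27x^2
  d/dx[-11x] = -11
  d/dx[y^3] = 3y^2·y'
  d/dx[-11y] = -11·y'

The pieces without y' make up ∂F/∂x and the coefficient of y' is ∂F/∂y:
  ∂F/∂x = 27x^2 - 11,
  ∂F/∂y = 3y^2 - 11.

Since d/dx[F] = ∂F/∂x + (∂F/∂y)·y' = 0, solve for y':
  (∂F/∂y)·y' = -∂F/∂x
  dy/dx = -(∂F/∂x)/(∂F/∂y) = -(27x^2 - 11)/(3y^2 - 11) = (11 - 27x^2)/(3y^2 - 11)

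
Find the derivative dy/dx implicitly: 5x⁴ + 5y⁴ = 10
Apply d/dx to both sides, remembering that y depends on x. Each occurrence of y therefore brings in a y' = dy/dx via the chain rule.

With F(x, y) equal to the left-hand side minus the right, differentiate F term by term:
  d/dx[5x^4] = 20x^3
  d/dx[5y^4] = 20y^3·y'
  d/dx[-10] = 0
Adding these up, d/dx[F] = 0 becomes
  (20x^3) + (20y^3)·y' = 0,
so isolating y',
  dy/dx = -(20x^3)/(20y^3) = -x^3/y^3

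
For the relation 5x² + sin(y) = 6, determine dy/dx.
Differentiate both sides with respect to x, treating y as y(x). By the chain rule, any term containing y contributes a factor of y' = dy/dx when we differentiate it.

Move every term to one side and write the relation as F(x, y) = 0. Term by term,
  d/dx[5x^2] = 10x
  d/dx[sin(y)] = y'·cos(y)
  d/dx[-6] = 0

The pieces without y' make up ∂F/∂x and the coefficient of y' is ∂F/∂y:
  ∂F/∂x = 10x,
  ∂F/∂y = cos(y).

Since d/dx[F] = ∂F/∂x + (∂F/∂y)·y' = 0, solve for y':
  (∂F/∂y)·y' = -∂F/∂x
  dy/dx = -(∂F/∂x)/(∂F/∂y) = -(10x)/(cos(y)) = -10x/cos(y)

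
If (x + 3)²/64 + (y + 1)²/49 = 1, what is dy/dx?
Apply d/dx to both sides, remembering that y depends on x. Each occurrence of y therefore brings in a y' = dy/dx via the chain rule.

With F(x, y) equal to the left-hand side minus the right, differentiate F term by term:
  d/dx[(x + 3)^2/64] = x/32 + 3/32
  d/dx[(y + 1)^2/49] = 2·y'(y + 1)/49
  d/dx[-1] = 0
Adding these up, d/dx[F] = 0 becomes
  (x/32 + 3/32) + (2y/49 + 2/49)·y' = 0,
so isolating y',
  dy/dx = -(x/32 + 3/32)/(2y/49 + 2/49)
        = -((x + 3)/32)/(2(y + 1)/49) = 49(-x - 3)/(64(y + 1))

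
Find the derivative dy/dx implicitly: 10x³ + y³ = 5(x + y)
Apply d/dx to both sides, remembering that y depends on x. Each occurrence of y therefore brings in a y' = dy/dx via the chain rule.

With F(x, y) equal to the left-hand side minus the right, differentiate F term by term:
  d/dx[10x^3] = 30x^2
  d/dx[-5x] = -5
  d/dx[y^3] = 3y^2·y'
  d/dx[-5y] = -5·y'
Adding these up, d/dx[F] = 0 becomes
  (30x^2 - 5) + (3y^2 - 5)·y' = 0,
so isolating y',
  dy/dx = -(30x^2 - 5)/(3y^2 - 5) = 5(1 - 6x^2)/(3y^2 - 5)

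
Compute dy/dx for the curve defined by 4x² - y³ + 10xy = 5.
Take d/dx of both sides. Since y is implicitly a function of x, the chain rule attaches a y' = dy/dx factor whenever we differentiate through y.

Set F(x, y) = (left side) − (right side), so the curve is F = 0. Differentiating each term of F:
  d/dx[4x^2] = 8x
  d/dx[10xy] = 10x·y' + 10y
  d/dx[-y^3] = -3y^2·y'
  d/dx[-5] = 0

Collecting, the y'-free part is the partial derivative in x and the y' coefficient is the partial derivative in y:
  ∂F/∂x = 8x + 10y
  ∂F/∂y = 10x - 3y^2

so d/dx[F(x, y(x))] = ∂F/∂x + (∂F/∂y)·y' = 0. Rearranging,
  dy/dx = -(∂F/∂x)/(∂F/∂y) = -(8x + 10y)/(10x - 3y^2) = 2(-4x - 5y)/(10x - 3y^2)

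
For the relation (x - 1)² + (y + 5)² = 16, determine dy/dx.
Differentiate the relation implicitly: treat y = y(x) and apply the chain rule, so every y-derivative picks up a y' = dy/dx factor.

With everything moved to the left-hand side, differentiate term by term:
  d/dx[(x - 1)^2] = 2x - 2
  d/dx[(y + 5)^2] = 2·y'(y + 5)
  d/dx[-16] = 0

Separating the contributions that come from x directly and those that come through y:
  without y':      2x - 2
  multiplying y':  2y + 10

so (2x - 2) + (2y + 10)·y' = 0, and therefore
  dy/dx = -(2x - 2)/(2y + 10) = (1 - x)/(y + 5)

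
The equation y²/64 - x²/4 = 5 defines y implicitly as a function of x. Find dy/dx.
Differentiate both sides with respect to x, treating y as y(x). By the chain rule, any term containing y contributes a factor of y' = dy/dx when we differentiate it.

Move every term to one side and write the relation as F(x, y) = 0. Term by term,
  d/dx[-x^2/4] = -x/2
  d/dx[y^2/64] = y·y'/32
  d/dx[-5] = 0

The pieces without y' make up ∂F/∂x and the coefficient of y' is ∂F/∂y:
  ∂F/∂x = -x/2,
  ∂F/∂y = y/32.

Since d/dx[F] = ∂F/∂x + (∂F/∂y)·y' = 0, solve for y':
  (∂F/∂y)·y' = -∂F/∂x
  dy/dx = -(∂F/∂x)/(∂F/∂y) = -(-x/2)/(y/32) = 16x/y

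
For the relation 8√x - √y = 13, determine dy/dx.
Differentiate the relation implicitly: treat y = y(x) and apply the chain rule, so every y-derivative picks up a y' = dy/dx factor.

With everything moved to the left-hand side, differentiate term by term:
  d/dx[8√(x)] = 4/√(x)
  d/dx[-√(y)] = -y'/(2√(y))
  d/dx[-13] = 0

Separating the contributions that come from x directly and those that come through y:
  without y':      4/√(x)
  multiplying y':  -1/(2√(y))

so (4/√(x)) + (-1/(2√(y)))·y' = 0, and therefore
  dy/dx = -(4/√(x))/(-1/(2√(y))) = 8√(y)/√(x)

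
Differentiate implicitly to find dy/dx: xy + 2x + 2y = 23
Take d/dx of both sides. Since y is implicitly a function of x, the chain rule attaches a y' = dy/dx factor whenever we differentiate through y.

Set F(x, y) = (left side) − (right side), so the curve is F = 0. Differentiating each term of F:
  d/dx[xy] = x·y' + y
  d/dx[2x] = 2
  d/dx[2y] = 2·y'
  d/dx[-23] = 0

Collecting, the y'-free part is the partial derivative in x and the y' coefficient is the partial derivative in y:
  ∂F/∂x = y + 2
  ∂F/∂y = x + 2

so d/dx[F(x, y(x))] = ∂F/∂x + (∂F/∂y)·y' = 0. Rearranging,
  dy/dx = -(∂F/∂x)/(∂F/∂y) = -(y + 2)/(x + 2) = (-y - 2)/(x + 2)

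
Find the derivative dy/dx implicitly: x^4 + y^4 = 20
Differentiate the relation implicitly: treat y = y(x) and apply the chain rule, so every y-derivative picks up a y' = dy/dx factor.

With everything moved to the left-hand side, differentiate term by term:
  d/dx[x^4] = 4x^3
  d/dx[y^4] = 4y^3·y'
  d/dx[-20] = 0

Separating the contributions that come from x directly and those that come through y:
  without y':      4x^3
  multiplying y':  4y^3

so (4x^3) + (4y^3)·y' = 0, and therefore
  dy/dx = -(4x^3)/(4y^3) = -x^3/y^3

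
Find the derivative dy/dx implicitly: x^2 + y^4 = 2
Differentiate both sides with respect to x, treating y as y(x). By the chain rule, any term containing y contributes a factor of y' = dy/dx when we differentiate it.

Move every term to one side and write the relation as F(x, y) = 0. Term by term,
  d/dx[x^2] = 2x
  d/dx[y^4] = 4y^3·y'
  d/dx[-2] = 0

The pieces without y' make up ∂F/∂x and the coefficient of y' is ∂F/∂y:
  ∂F/∂x = 2x,
  ∂F/∂y = 4y^3.

Since d/dx[F] = ∂F/∂x + (∂F/∂y)·y' = 0, solve for y':
  (∂F/∂y)·y' = -∂F/∂x
  dy/dx = -(∂F/∂x)/(∂F/∂y) = -(2x)/(4y^3) = -x/(2y^3)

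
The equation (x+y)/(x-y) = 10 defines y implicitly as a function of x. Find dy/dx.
Differentiate both sides with respect to x, treating y as y(x). By the chain rule, any term containing y contributes a factor of y' = dy/dx when we differentiate it.

Move every term to one side and write the relation as F(x, y) = 0. Term by term,
  d/dx[(x + y)/(x - y)] = (y' + 1)/(x - y) + (x + y)(y' - 1)/(x - y)^2
  d/dx[-10] = 0

The pieces without y' make up ∂F/∂x and the coefficient of y' is ∂F/∂y:
  ∂F/∂x = 1/(x - y) - (x + y)/(x - y)^2,
  ∂F/∂y = 1/(x - y) + (x + y)/(x - y)^2.

Since d/dx[F] = ∂F/∂x + (∂F/∂y)·y' = 0, solve for y':
  (∂F/∂y)·y' = -∂F/∂x
  dy/dx = -(∂F/∂x)/(∂F/∂y) = -(1/(x - y) - (x + y)/(x - y)^2)/(1/(x - y) + (x + y)/(x - y)^2)
        = -(-2y/(x - y)^2)/(2x/(x - y)^2) = y/x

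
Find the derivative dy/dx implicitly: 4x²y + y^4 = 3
Take d/dx of both sides. Since y is implicitly a function of x, the chain rule attaches a y' = dy/dx factor whenever we differentiate through y.

Set F(x, y) = (left side) − (right side), so the curve is F = 0. Differentiating each term of F:
  d/dx[4x^2y] = 4x^2·y' + 8xy
  d/dx[y^4] = 4y^3·y'
  d/dx[-3] = 0

Collecting, the y'-free part is the partial derivative in x and the y' coefficient is the partial derivative in y:
  ∂F/∂x = 8xy
  ∂F/∂y = 4x^2 + 4y^3

so d/dx[F(x, y(x))] = ∂F/∂x + (∂F/∂y)·y' = 0. Rearranging,
  dy/dx = -(∂F/∂x)/(∂F/∂y) = -(8xy)/(4x^2 + 4y^3) = -2xy/(x^2 + y^3)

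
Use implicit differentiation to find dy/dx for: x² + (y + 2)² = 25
Differentiate both sides with respect to x, treating y as y(x). By the chain rule, any term containing y contributes a factor of y' = dy/dx when we differentiate it.

Move every term to one side and write the relation as F(x, y) = 0. Term by term,
  d/dx[x^2] = 2x
  d/dx[(y + 2)^2] = 2·y'(y + 2)
  d/dx[-25] = 0

The pieces without y' make up ∂F/∂x and the coefficient of y' is ∂F/∂y:
  ∂F/∂x = 2x,
  ∂F/∂y = 2y + 4.

Since d/dx[F] = ∂F/∂x + (∂F/∂y)·y' = 0, solve for y':
  (∂F/∂y)·y' = -∂F/∂x
  dy/dx = -(∂F/∂x)/(∂F/∂y) = -(2x)/(2y + 4) = -x/(y + 2)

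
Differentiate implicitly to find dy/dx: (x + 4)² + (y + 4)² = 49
Apply d/dx to both sides, remembering that y depends on x. Each occurrence of y therefore brings in a y' = dy/dx via the chain rule.

With F(x, y) equal to the left-hand side minus the right, differentiate F term by term:
  d/dx[(x + 4)^2] = 2x + 8
  d/dx[(y + 4)^2] = 2·y'(y + 4)
  d/dx[-49] = 0
Adding these up, d/dx[F] = 0 becomes
  (2x + 8) + (2y + 8)·y' = 0,
so isolating y',
  dy/dx = -(2x + 8)/(2y + 8) = (-x - 4)/(y + 4)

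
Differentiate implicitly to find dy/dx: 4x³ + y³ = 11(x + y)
Take d/dx of both sides. Since y is implicitly a function of x, the chain rule attaches a y' = dy/dx factor whenever we differentiate through y.

Set F(x, y) = (left side) − (right side), so the curve is F = 0. Differentiating each term of F:
  d/dx[4x^3] = 12x^2
  d/dx[-11x] = -11
  d/dx[y^3] = 3y^2·y'
  d/dx[-11y] = -11·y'

Collecting, the y'-free part is the partial derivative in x and the y' coefficient is the partial derivative in y:
  ∂F/∂x = 12x^2 - 11
  ∂F/∂y = 3y^2 - 11

so d/dx[F(x, y(x))] = ∂F/∂x + (∂F/∂y)·y' = 0. Rearranging,
  dy/dx = -(∂F/∂x)/(∂F/∂y) = -(12x^2 - 11)/(3y^2 - 11) = (11 - 12x^2)/(3y^2 - 11)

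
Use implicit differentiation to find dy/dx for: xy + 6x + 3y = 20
Take d/dx of both sides. Since y is implicitly a function of x, the chain rule attaches a y' = dy/dx factor whenever we differentiate through y.

Set F(x, y) = (left side) − (right side), so the curve is F = 0. Differentiating each term of F:
  d/dx[xy] = x·y' + y
  d/dx[6x] = 6
  d/dx[3y] = 3·y'
  d/dx[-20] = 0

Collecting, the y'-free part is the partial derivative in x and the y' coefficient is the partial derivative in y:
  ∂F/∂x = y + 6
  ∂F/∂y = x + 3

so d/dx[F(x, y(x))] = ∂F/∂x + (∂F/∂y)·y' = 0. Rearranging,
  dy/dx = -(∂F/∂x)/(∂F/∂y) = -(y + 6)/(x + 3) = (-y - 6)/(x + 3)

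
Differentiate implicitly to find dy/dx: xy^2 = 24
Apply d/dx to both sides, remembering that y depends on x. Each occurrence of y therefore brings in a y' = dy/dx via the chain rule.

With F(x, y) equal to the left-hand side minus the right, differentiate F term by term:
  d/dx[xy^2] = 2xy·y' + y^2
  d/dx[-24] = 0
Adding these up, d/dx[F] = 0 becomes
  (y^2) + (2xy)·y' = 0,
so isolating y',
  dy/dx = -(y^2)/(2xy) = -y/(2x)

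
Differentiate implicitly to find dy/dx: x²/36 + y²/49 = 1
Differentiate the relation implicitly: treat y = y(x) and apply the chain rule, so every y-derivative picks up a y' = dy/dx factor.

With everything moved to the left-hand side, differentiate term by term:
  d/dx[x^2/36] = x/18
  d/dx[y^2/49] = 2y·y'/49
  d/dx[-1] = 0

Separating the contributions that come from x directly and those that come through y:
  without y':      x/18
  multiplying y':  2y/49

so (x/18) + (2y/49)·y' = 0, and therefore
  dy/dx = -(x/18)/(2y/49) = -49x/(36y)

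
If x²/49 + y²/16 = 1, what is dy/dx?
Differentiate both sides with respect to x, treating y as y(x). By the chain rule, any term containing y contributes a factor of y' = dy/dx when we differentiate it.

Move every term to one side and write the relation as F(x, y) = 0. Term by term,
  d/dx[x^2/49] = 2x/49
  d/dx[y^2/16] = y·y'/8
  d/dx[-1] = 0

The pieces without y' make up ∂F/∂x and the coefficient of y' is ∂F/∂y:
  ∂F/∂x = 2x/49,
  ∂F/∂y = y/8.

Since d/dx[F] = ∂F/∂x + (∂F/∂y)·y' = 0, solve for y':
  (∂F/∂y)·y' = -∂F/∂x
  dy/dx = -(∂F/∂x)/(∂F/∂y) = -(2x/49)/(y/8) = -16x/(49y)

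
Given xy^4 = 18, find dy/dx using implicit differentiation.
Differentiate both sides with respect to x, treating y as y(x). By the chain rule, any term containing y contributes a factor of y' = dy/dx when we differentiate it.

Move every term to one side and write the relation as F(x, y) = 0. Term by term,
  d/dx[xy^4] = 4xy^3·y' + y^4
  d/dx[-18] = 0

The pieces without y' make up ∂F/∂x and the coefficient of y' is ∂F/∂y:
  ∂F/∂x = y^4,
  ∂F/∂y = 4xy^3.

Since d/dx[F] = ∂F/∂x + (∂F/∂y)·y' = 0, solve for y':
  (∂F/∂y)·y' = -∂F/∂x
  dy/dx = -(∂F/∂x)/(∂F/∂y) = -(y^4)/(4xy^3) = -y/(4x)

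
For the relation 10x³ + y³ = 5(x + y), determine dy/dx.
Take d/dx of both sides. Since y is implicitly a function of x, the chain rule attaches a y' = dy/dx factor whenever we differentiate through y.

Set F(x, y) = (left side) − (right side), so the curve is F = 0. Differentiating each term of F:
  d/dx[10x^3] = 30x^2
  d/dx[-5x] = -5
  d/dx[y^3] = 3y^2·y'
  d/dx[-5y] = -5·y'

Collecting, the y'-free part is the partial derivative in x and the y' coefficient is the partial derivative in y:
  ∂F/∂x = 30x^2 - 5
  ∂F/∂y = 3y^2 - 5

so d/dx[F(x, y(x))] = ∂F/∂x + (∂F/∂y)·y' = 0. Rearranging,
  dy/dx = -(∂F/∂x)/(∂F/∂y) = -(30x^2 - 5)/(3y^2 - 5) = 5(1 - 6x^2)/(3y^2 - 5)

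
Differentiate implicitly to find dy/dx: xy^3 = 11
Apply d/dx to both sides, remembering that y depends on x. Each occurrence of y therefore brings in a y' = dy/dx via the chain rule.

With F(x, y) equal to the left-hand side minus the right, differentiate F term by term:
  d/dx[xy^3] = 3xy^2·y' + y^3
  d/dx[-11] = 0
Adding these up, d/dx[F] = 0 becomes
  (y^3) + (3xy^2)·y' = 0,
so isolating y',
  dy/dx = -(y^3)/(3xy^2) = -y/(3x)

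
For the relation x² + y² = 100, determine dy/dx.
Differentiate both sides with respect to x, treating y as y(x). By the chain rule, any term containing y contributes a factor of y' = dy/dx when we differentiate it.

Move every term to one side and write the relation as F(x, y) = 0. Term by term,
  d/dx[x^2] = 2x
  d/dx[y^2] = 2y·y'
  d/dx[-100] = 0

The pieces without y' make up ∂F/∂x and the coefficient of y' is ∂F/∂y:
  ∂F/∂x = 2x,
  ∂F/∂y = 2y.

Since d/dx[F] = ∂F/∂x + (∂F/∂y)·y' = 0, solve for y':
  (∂F/∂y)·y' = -∂F/∂x
  dy/dx = -(∂F/∂x)/(∂F/∂y) = -(2x)/(2y) = -x/y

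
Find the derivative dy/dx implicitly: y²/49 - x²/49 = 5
Take d/dx of both sides. Since y is implicitly a function of x, the chain rule attaches a y' = dy/dx factor whenever we differentiate through y.

Set F(x, y) = (left side) − (right side), so the curve is F = 0. Differentiating each term of F:
  d/dx[-x^2/49] = -2x/49
  d/dx[y^2/49] = 2y·y'/49
  d/dx[-5] = 0

Collecting, the y'-free part is the partial derivative in x and the y' coefficient is the partial derivative in y:
  ∂F/∂x = -2x/49
  ∂F/∂y = 2y/49

so d/dx[F(x, y(x))] = ∂F/∂x + (∂F/∂y)·y' = 0. Rearranging,
  dy/dx = -(∂F/∂x)/(∂F/∂y) = -(-2x/49)/(2y/49) = x/y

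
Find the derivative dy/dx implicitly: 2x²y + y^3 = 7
Differentiate both sides with respect to x, treating y as y(x). By the chain rule, any term containing y contributes a factor of y' = dy/dx when we differentiate it.

Move every term to one side and write the relation as F(x, y) = 0. Term by term,
  d/dx[2x^2y] = 2x^2·y' + 4xy
  d/dx[y^3] = 3y^2·y'
  d/dx[-7] = 0

The pieces without y' make up ∂F/∂x and the coefficient of y' is ∂F/∂y:
  ∂F/∂x = 4xy,
  ∂F/∂y = 2x^2 + 3y^2.

Since d/dx[F] = ∂F/∂x + (∂F/∂y)·y' = 0, solve for y':
  (∂F/∂y)·y' = -∂F/∂x
  dy/dx = -(∂F/∂x)/(∂F/∂y) = -(4xy)/(2x^2 + 3y^2) = -4xy/(2x^2 + 3y^2)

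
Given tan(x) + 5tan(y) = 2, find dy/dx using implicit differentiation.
Take d/dx of both sides. Since y is implicitly a function of x, the chain rule attaches a y' = dy/dx factor whenever we differentiate through y.

Set F(x, y) = (left side) − (right side), so the curve is F = 0. Differentiating each term of F:
  d/dx[tan(x)] = tan(x)^2 + 1
  d/dx[5tan(y)] = 5·y'(tan(y)^2 + 1)
  d/dx[-2] = 0

Collecting, the y'-free part is the partial derivative in x and the y' coefficient is the partial derivative in y:
  ∂F/∂x = tan(x)^2 + 1
  ∂F/∂y = 5tan(y)^2 + 5

so d/dx[F(x, y(x))] = ∂F/∂x + (∂F/∂y)·y' = 0. Rearranging,
  dy/dx = -(∂F/∂x)/(∂F/∂y) = -(tan(x)^2 + 1)/(5tan(y)^2 + 5) = -cos(y)^2/(5cos(x)^2)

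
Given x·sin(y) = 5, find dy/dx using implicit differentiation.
Differentiate the relation implicitly: treat y = y(x) and apply the chain rule, so every y-derivative picks up a y' = dy/dx factor.

With everything moved to the left-hand side, differentiate term by term:
  d/dx[x·sin(y)] = x·y'·cos(y) + sin(y)
  d/dx[-5] = 0

Separating the contributions that come from x directly and those that come through y:
  without y':      sin(y)
  multiplying y':  x·cos(y)

so (sin(y)) + (x·cos(y))·y' = 0, and therefore
  dy/dx = -(sin(y))/(x·cos(y)) = -tan(y)/x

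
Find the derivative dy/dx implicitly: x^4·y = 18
Apply d/dx to both sides, remembering that y depends on x. Each occurrence of y therefore brings in a y' = dy/dx via the chain rule.

With F(x, y) equal to the left-hand side minus the right, differentiate F term by term:
  d/dx[x^4y] = x^4·y' + 4x^3y
  d/dx[-18] = 0
Adding these up, d/dx[F] = 0 becomes
  (4x^3y) + (x^4)·y' = 0,
so isolating y',
  dy/dx = -(4x^3y)/(x^4) = -4y/x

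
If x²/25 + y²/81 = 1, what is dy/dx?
Take d/dx of both sides. Since y is implicitly a function of x, the chain rule attaches a y' = dy/dx factor whenever we differentiate through y.

Set F(x, y) = (left side) − (right side), so the curve is F = 0. Differentiating each term of F:
  d/dx[x^2/25] = 2x/25
  d/dx[y^2/81] = 2y·y'/81
  d/dx[-1] = 0

Collecting, the y'-free part is the partial derivative in x and the y' coefficient is the partial derivative in y:
  ∂F/∂x = 2x/25
  ∂F/∂y = 2y/81

so d/dx[F(x, y(x))] = ∂F/∂x + (∂F/∂y)·y' = 0. Rearranging,
  dy/dx = -(∂F/∂x)/(∂F/∂y) = -(2x/25)/(2y/81) = -81x/(25y)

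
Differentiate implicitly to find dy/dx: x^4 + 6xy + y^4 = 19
Differentiate both sides with respect to x, treating y as y(x). By the chain rule, any term containing y contributes a factor of y' = dy/dx when we differentiate it.

Move every term to one side and write the relation as F(x, y) = 0. Term by term,
  d/dx[x^4] = 4x^3
  d/dx[6xy] = 6x·y' + 6y
  d/dx[y^4] = 4y^3·y'
  d/dx[-19] = 0

The pieces without y' make up ∂F/∂x and the coefficient of y' is ∂F/∂y:
  ∂F/∂x = 4x^3 + 6y,
  ∂F/∂y = 6x + 4y^3.

Since d/dx[F] = ∂F/∂x + (∂F/∂y)·y' = 0, solve for y':
  (∂F/∂y)·y' = -∂F/∂x
  dy/dx = -(∂F/∂x)/(∂F/∂y) = -(4x^3 + 6y)/(6x + 4y^3) = (-2x^3 - 3y)/(3x + 2y^3)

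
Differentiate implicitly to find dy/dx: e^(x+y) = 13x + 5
Differentiate the relation implicitly: treat y = y(x) and apply the chain rule, so every y-derivative picks up a y' = dy/dx factor.

With everything moved to the left-hand side, differentiate term by term:
  d/dx[-13x] = -13
  d/dx[e^(x + y)] = (y' + 1)·e^(x + y)
  d/dx[-5] = 0

Separating the contributions that come from x directly and those that come through y:
  without y':      e^(x + y) - 13
  multiplying y':  e^(x + y)

so (e^(x + y) - 13) + (e^(x + y))·y' = 0, and therefore
  dy/dx = -(e^(x + y) - 13)/(e^(x + y)) = 13e^(-x - y) - 1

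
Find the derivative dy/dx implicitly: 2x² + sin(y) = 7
Differentiate both sides with respect to x, treating y as y(x). By the chain rule, any term containing y contributes a factor of y' = dy/dx when we differentiate it.

Move every term to one side and write the relation as F(x, y) = 0. Term by term,
  d/dx[2x^2] = 4x
  d/dx[sin(y)] = y'·cos(y)
  d/dx[-7] = 0

The pieces without y' make up ∂F/∂x and the coefficient of y' is ∂F/∂y:
  ∂F/∂x = 4x,
  ∂F/∂y = cos(y).

Since d/dx[F] = ∂F/∂x + (∂F/∂y)·y' = 0, solve for y':
  (∂F/∂y)·y' = -∂F/∂x
  dy/dx = -(∂F/∂x)/(∂F/∂y) = -(4x)/(cos(y)) = -4x/cos(y)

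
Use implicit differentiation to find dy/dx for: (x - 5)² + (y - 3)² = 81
Apply d/dx to both sides, remembering that y depends on x. Each occurrence of y therefore brings in a y' = dy/dx via the chain rule.

With F(x, y) equal to the left-hand side minus the right, differentiate F term by term:
  d/dx[(x - 5)^2] = 2x - 10
  d/dx[(y - 3)^2] = 2·y'(y - 3)
  d/dx[-81] = 0
Adding these up, d/dx[F] = 0 becomes
  (2x - 10) + (2y - 6)·y' = 0,
so isolating y',
  dy/dx = -(2x - 10)/(2y - 6) = (5 - x)/(y - 3)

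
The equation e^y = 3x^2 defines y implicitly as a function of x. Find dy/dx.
Differentiate both sides with respect to x, treating y as y(x). By the chain rule, any term containing y contributes a factor of y' = dy/dx when we differentiate it.

Move every term to one side and write the relation as F(x, y) = 0. Term by term,
  d/dx[-3x^2] = -6x
  d/dx[e^(y)] = y'·e^(y)

The pieces without y' make up ∂F/∂x and the coefficient of y' is ∂F/∂y:
  ∂F/∂x = -6x,
  ∂F/∂y = e^(y).

Since d/dx[F] = ∂F/∂x + (∂F/∂y)·y' = 0, solve for y':
  (∂F/∂y)·y' = -∂F/∂x
  dy/dx = -(∂F/∂x)/(∂F/∂y) = -(-6x)/(e^(y)) = 6x·e^(-y)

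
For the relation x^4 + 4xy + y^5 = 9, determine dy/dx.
Differentiate both sides with respect to x, treating y as y(x). By the chain rule, any term containing y contributes a factor of y' = dy/dx when we differentiate it.

Move every term to one side and write the relation as F(x, y) = 0. Term by term,
  d/dx[x^4] = 4x^3
  d/dx[4xy] = 4x·y' + 4y
  d/dx[y^5] = 5y^4·y'
  d/dx[-9] = 0

The pieces without y' make up ∂F/∂x and the coefficient of y' is ∂F/∂y:
  ∂F/∂x = 4x^3 + 4y,
  ∂F/∂y = 4x + 5y^4.

Since d/dx[F] = ∂F/∂x + (∂F/∂y)·y' = 0, solve for y':
  (∂F/∂y)·y' = -∂F/∂x
  dy/dx = -(∂F/∂x)/(∂F/∂y) = -(4x^3 + 4y)/(4x + 5y^4) = 4(-x^3 - y)/(4x + 5y^4)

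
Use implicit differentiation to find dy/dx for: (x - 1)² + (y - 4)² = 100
Differentiate the relation implicitly: treat y = y(x) and apply the chain rule, so every y-derivative picks up a y' = dy/dx factor.

With everything moved to the left-hand side, differentiate term by term:
  d/dx[(x - 1)^2] = 2x - 2
  d/dx[(y - 4)^2] = 2·y'(y - 4)
  d/dx[-100] = 0

Separating the contributions that come from x directly and those that come through y:
  without y':      2x - 2
  multiplying y':  2y - 8

so (2x - 2) + (2y - 8)·y' = 0, and therefore
  dy/dx = -(2x - 2)/(2y - 8) = (1 - x)/(y - 4)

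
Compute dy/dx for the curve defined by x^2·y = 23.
Apply d/dx to both sides, remembering that y depends on x. Each occurrence of y therefore brings in a y' = dy/dx via the chain rule.

With F(x, y) equal to the left-hand side minus the right, differentiate F term by term:
  d/dx[x^2y] = x^2·y' + 2xy
  d/dx[-23] = 0
Adding these up, d/dx[F] = 0 becomes
  (2xy) + (x^2)·y' = 0,
so isolating y',
  dy/dx = -(2xy)/(x^2) = -2y/x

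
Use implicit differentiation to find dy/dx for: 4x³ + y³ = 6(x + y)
Differentiate both sides with respect to x, treating y as y(x). By the chain rule, any term containing y contributes a factor of y' = dy/dx when we differentiate it.

Move every term to one side and write the relation as F(x, y) = 0. Term by term,
  d/dx[4x^3] = 12x^2
  d/dx[-6x] = -6
  d/dx[y^3] = 3y^2·y'
  d/dx[-6y] = -6·y'

The pieces without y' make up ∂F/∂x and the coefficient of y' is ∂F/∂y:
  ∂F/∂x = 12x^2 - 6,
  ∂F/∂y = 3y^2 - 6.

Since d/dx[F] = ∂F/∂x + (∂F/∂y)·y' = 0, solve for y':
  (∂F/∂y)·y' = -∂F/∂x
  dy/dx = -(∂F/∂x)/(∂F/∂y) = -(12x^2 - 6)/(3y^2 - 6) = 2(1 - 2x^2)/(y^2 - 2)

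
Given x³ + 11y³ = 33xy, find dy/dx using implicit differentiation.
Apply d/dx to both sides, remembering that y depends on x. Each occurrence of y therefore brings in a y' = dy/dx via the chain rule.

With F(x, y) equal to the left-hand side minus the right, differentiate F term by term:
  d/dx[x^3] = 3x^2
  d/dx[-33xy] = -33x·y' - 33y
  d/dx[11y^3] = 33y^2·y'
Adding these up, d/dx[F] = 0 becomes
  (3x^2 - 33y) + (-33x + 33y^2)·y' = 0,
so isolating y',
  dy/dx = -(3x^2 - 33y)/(-33x + 33y^2) = (x^2/11 - y)/(x - y^2)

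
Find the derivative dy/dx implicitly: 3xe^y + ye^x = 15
Apply d/dx to both sides, remembering that y depends on x. Each occurrence of y therefore brings in a y' = dy/dx via the chain rule.

With F(x, y) equal to the left-hand side minus the right, differentiate F term by term:
  d/dx[3x·e^(y)] = 3x·y'·e^(y) + 3e^(y)
  d/dx[y·e^(x)] = y·e^(x) + y'·e^(x)
  d/dx[-15] = 0
Adding these up, d/dx[F] = 0 becomes
  (y·e^(x) + 3e^(y)) + (3x·e^(y) + e^(x))·y' = 0,
so isolating y',
  dy/dx = -(y·e^(x) + 3e^(y))/(3x·e^(y) + e^(x)) = (-y·e^(x) - 3e^(y))/(3x·e^(y) + e^(x))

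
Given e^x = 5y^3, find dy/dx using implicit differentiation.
Differentiate the relation implicitly: treat y = y(x) and apply the chain rule, so every y-derivative picks up a y' = dy/dx factor.

With everything moved to the left-hand side, differentiate term by term:
  d/dx[-5y^3] = -15y^2·y'
  d/dx[e^(x)] = e^(x)

Separating the contributions that come from x directly and those that come through y:
  without y':      e^(x)
  multiplying y':  -15y^2

so (e^(x)) + (-15y^2)·y' = 0, and therefore
  dy/dx = -(e^(x))/(-15y^2) = e^(x)/(15y^2)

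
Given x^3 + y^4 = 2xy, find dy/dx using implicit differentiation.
Differentiate the relation implicitly: treat y = y(x) and apply the chain rule, so every y-derivative picks up a y' = dy/dx factor.

With everything moved to the left-hand side, differentiate term by term:
  d/dx[x^3] = 3x^2
  d/dx[-2xy] = -2x·y' - 2y
  d/dx[y^4] = 4y^3·y'

Separating the contributions that come from x directly and those that come through y:
  without y':      3x^2 - 2y
  multiplying y':  -2x + 4y^3

so (3x^2 - 2y) + (-2x + 4y^3)·y' = 0, and therefore
  dy/dx = -(3x^2 - 2y)/(-2x + 4y^3) = (3x^2/2 - y)/(x - 2y^3)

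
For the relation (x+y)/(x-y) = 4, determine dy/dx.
Apply d/dx to both sides, remembering that y depends on x. Each occurrence of y therefore brings in a y' = dy/dx via the chain rule.

With F(x, y) equal to the left-hand side minus the right, differentiate F term by term:
  d/dx[(x + y)/(x - y)] = (y' + 1)/(x - y) + (x + y)(y' - 1)/(x - y)^2
  d/dx[-4] = 0
Adding these up, d/dx[F] = 0 becomes
  (1/(x - y) - (x + y)/(x - y)^2) + (1/(x - y) + (x + y)/(x - y)^2)·y' = 0,
so isolating y',
  dy/dx = -(1/(x - y) - (x + y)/(x - y)^2)/(1/(x - y) + (x + y)/(x - y)^2)
        = -(-2y/(x - y)^2)/(2x/(x - y)^2) = y/x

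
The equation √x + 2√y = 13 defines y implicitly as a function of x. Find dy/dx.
Apply d/dx to both sides, remembering that y depends on x. Each occurrence of y therefore brings in a y' = dy/dx via the chain rule.

With F(x, y) equal to the left-hand side minus the right, differentiate F term by term:
  d/dx[√(x)] = 1/(2√(x))
  d/dx[2√(y)] = y'/√(y)
  d/dx[-13] = 0
Adding these up, d/dx[F] = 0 becomes
  (1/(2√(x))) + (1/√(y))·y' = 0,
so isolating y',
  dy/dx = -(1/(2√(x)))/(1/√(y)) = -√(y)/(2√(x))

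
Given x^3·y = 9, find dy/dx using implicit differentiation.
Take d/dx of both sides. Since y is implicitly a function of x, the chain rule attaches a y' = dy/dx factor whenever we differentiate through y.

Set F(x, y) = (left side) − (right side), so the curve is F = 0. Differentiating each term of F:
  d/dx[x^3y] = x^3·y' + 3x^2y
  d/dx[-9] = 0

Collecting, the y'-free part is the partial derivative in x and the y' coefficient is the partial derivative in y:
  ∂F/∂x = 3x^2y
  ∂F/∂y = x^3

so d/dx[F(x, y(x))] = ∂F/∂x + (∂F/∂y)·y' = 0. Rearranging,
  dy/dx = -(∂F/∂x)/(∂F/∂y) = -(3x^2y)/(x^3) = -3y/x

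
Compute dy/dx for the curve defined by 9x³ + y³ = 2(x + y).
Apply d/dx to both sides, remembering that y depends on x. Each occurrence of y therefore brings in a y' = dy/dx via the chain rule.

With F(x, y) equal to the left-hand side minus the right, differentiate F term by term:
  d/dx[9x^3] = 27x^2
  d/dx[-2x] = -2
  d/dx[y^3] = 3y^2·y'
  d/dx[-2y] = -2·y'
Adding these up, d/dx[F] = 0 becomes
  (27x^2 - 2) + (3y^2 - 2)·y' = 0,
so isolating y',
  dy/dx = -(27x^2 - 2)/(3y^2 - 2) = (2 - 27x^2)/(3y^2 - 2)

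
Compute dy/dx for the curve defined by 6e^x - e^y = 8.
Apply d/dx to both sides, remembering that y depends on x. Each occurrence of y therefore brings in a y' = dy/dx via the chain rule.

With F(x, y) equal to the left-hand side minus the right, differentiate F term by term:
  d/dx[6e^(x)] = 6e^(x)
  d/dx[-e^(y)] = -y'·e^(y)
  d/dx[-8] = 0
Adding these up, d/dx[F] = 0 becomes
  (6e^(x)) + (-e^(y))·y' = 0,
so isolating y',
  dy/dx = -(6e^(x))/(-e^(y)) = 6e^(x - y)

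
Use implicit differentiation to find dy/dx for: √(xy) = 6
Differentiate the relation implicitly: treat y = y(x) and apply the chain rule, so every y-derivative picks up a y' = dy/dx factor.

With everything moved to the left-hand side, differentiate term by term:
  d/dx[√(xy)] = √(xy)(x·y'/2 + y/2)/(xy)
  d/dx[-6] = 0

Separating the contributions that come from x directly and those that come through y:
  without y':      √(xy)/(2x)
  multiplying y':  √(xy)/(2y)

so (√(xy)/(2x)) + (√(xy)/(2y))·y' = 0, and therefore
  dy/dx = -(√(xy)/(2x))/(√(xy)/(2y)) = -y/x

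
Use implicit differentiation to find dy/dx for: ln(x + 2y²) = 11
Take d/dx of both sides. Since y is implicitly a function of x, the chain rule attaches a y' = dy/dx factor whenever we differentiate through y.

Set F(x, y) = (left side) − (right side), so the curve is F = 0. Differentiating each term of F:
  d/dx[ln(x + 2y^2)] = (4y·y' + 1)/(x + 2y^2)
  d/dx[-11] = 0

Collecting, the y'-free part is the partial derivative in x and the y' coefficient is the partial derivative in y:
  ∂F/∂x = 1/(x + 2y^2)
  ∂F/∂y = 4y/(x + 2y^2)

so d/dx[F(x, y(x))] = ∂F/∂x + (∂F/∂y)·y' = 0. Rearranging,
  dy/dx = -(∂F/∂x)/(∂F/∂y) = -(1/(x + 2y^2))/(4y/(x + 2y^2)) = -1/(4y)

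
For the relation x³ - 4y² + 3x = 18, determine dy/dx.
Differentiate the relation implicitly: treat y = y(x) and apply the chain rule, so every y-derivative picks up a y' = dy/dx factor.

With everything moved to the left-hand side, differentiate term by term:
  d/dx[x^3] = 3x^2
  d/dx[3x] = 3
  d/dx[-4y^2] = -8y·y'
  d/dx[-18] = 0

Separating the contributions that come from x directly and those that come through y:
  without y':      3x^2 + 3
  multiplying y':  -8y

so (3x^2 + 3) + (-8y)·y' = 0, and therefore
  dy/dx = -(3x^2 + 3)/(-8y) = 3(x^2 + 1)/(8y)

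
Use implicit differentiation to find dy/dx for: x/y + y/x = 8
Differentiate both sides with respect to x, treating y as y(x). By the chain rule, any term containing y contributes a factor of y' = dy/dx when we differentiate it.

Move every term to one side and write the relation as F(x, y) = 0. Term by term,
  d/dx[x/y] = -x·y'/y^2 + 1/y
  d/dx[y/x] = y'/x - y/x^2
  d/dx[-8] = 0

The pieces without y' make up ∂F/∂x and the coefficient of y' is ∂F/∂y:
  ∂F/∂x = 1/y - y/x^2,
  ∂F/∂y = -x/y^2 + 1/x.

Since d/dx[F] = ∂F/∂x + (∂F/∂y)·y' = 0, solve for y':
  (∂F/∂y)·y' = -∂F/∂x
  dy/dx = -(∂F/∂x)/(∂F/∂y) = -(1/y - y/x^2)/(-x/y^2 + 1/x)
        = -((x - y)(x + y)/(x^2y))/(-(x - y)(x + y)/(xy^2)) = y/x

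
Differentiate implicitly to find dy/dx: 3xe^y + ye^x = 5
Differentiate both sides with respect to x, treating y as y(x). By the chain rule, any term containing y contributes a factor of y' = dy/dx when we differentiate it.

Move every term to one side and write the relation as F(x, y) = 0. Term by term,
  d/dx[3x·e^(y)] = 3x·y'·e^(y) + 3e^(y)
  d/dx[y·e^(x)] = y·e^(x) + y'·e^(x)
  d/dx[-5] = 0

The pieces without y' make up ∂F/∂x and the coefficient of y' is ∂F/∂y:
  ∂F/∂x = y·e^(x) + 3e^(y),
  ∂F/∂y = 3x·e^(y) + e^(x).

Since d/dx[F] = ∂F/∂x + (∂F/∂y)·y' = 0, solve for y':
  (∂F/∂y)·y' = -∂F/∂x
  dy/dx = -(∂F/∂x)/(∂F/∂y) = -(y·e^(x) + 3e^(y))/(3x·e^(y) + e^(x)) = (-y·e^(x) - 3e^(y))/(3x·e^(y) + e^(x))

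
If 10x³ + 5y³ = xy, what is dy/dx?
Apply d/dx to both sides, remembering that y depends on x. Each occurrence of y therefore brings in a y' = dy/dx via the chain rule.

With F(x, y) equal to the left-hand side minus the right, differentiate F term by term:
  d/dx[10x^3] = 30x^2
  d/dx[-xy] = -x·y' - y
  d/dx[5y^3] = 15y^2·y'
Adding these up, d/dx[F] = 0 becomes
  (30x^2 - y) + (-x + 15y^2)·y' = 0,
so isolating y',
  dy/dx = -(30x^2 - y)/(-x + 15y^2) = (30x^2 - y)/(x - 15y^2)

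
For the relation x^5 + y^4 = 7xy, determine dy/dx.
Differentiate both sides with respect to x, treating y as y(x). By the chain rule, any term containing y contributes a factor of y' = dy/dx when we differentiate it.

Move every term to one side and write the relation as F(x, y) = 0. Term by term,
  d/dx[x^5] = 5x^4
  d/dx[-7xy] = -7x·y' - 7y
  d/dx[y^4] = 4y^3·y'

The pieces without y' make up ∂F/∂x and the coefficient of y' is ∂F/∂y:
  ∂F/∂x = 5x^4 - 7y,
  ∂F/∂y = -7x + 4y^3.

Since d/dx[F] = ∂F/∂x + (∂F/∂y)·y' = 0, solve for y':
  (∂F/∂y)·y' = -∂F/∂x
  dy/dx = -(∂F/∂x)/(∂F/∂y) = -(5x^4 - 7y)/(-7x + 4y^3) = (5x^4 - 7y)/(7x - 4y^3)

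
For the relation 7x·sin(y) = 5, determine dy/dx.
Differentiate the relation implicitly: treat y = y(x) and apply the chain rule, so every y-derivative picks up a y' = dy/dx factor.

With everything moved to the left-hand side, differentiate term by term:
  d/dx[7x·sin(y)] = 7x·y'·cos(y) + 7sin(y)
  d/dx[-5] = 0

Separating the contributions that come from x directly and those that come through y:
  without y':      7sin(y)
  multiplying y':  7x·cos(y)

so (7sin(y)) + (7x·cos(y))·y' = 0, and therefore
  dy/dx = -(7sin(y))/(7x·cos(y)) = -tan(y)/x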